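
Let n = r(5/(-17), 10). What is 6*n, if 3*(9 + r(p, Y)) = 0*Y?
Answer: -54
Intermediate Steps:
r(p, Y) = -9 (r(p, Y) = -9 + (0*Y)/3 = -9 + (1/3)*0 = -9 + 0 = -9)
n = -9
6*n = 6*(-9) = -54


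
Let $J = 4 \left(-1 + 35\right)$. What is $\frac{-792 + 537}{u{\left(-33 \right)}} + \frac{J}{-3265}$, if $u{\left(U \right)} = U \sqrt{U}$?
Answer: $- \frac{136}{3265} - \frac{85 i \sqrt{33}}{363} \approx -0.041654 - 1.3451 i$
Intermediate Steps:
$J = 136$ ($J = 4 \cdot 34 = 136$)
$u{\left(U \right)} = U^{\frac{3}{2}}$
$\frac{-792 + 537}{u{\left(-33 \right)}} + \frac{J}{-3265} = \frac{-792 + 537}{\left(-33\right)^{\frac{3}{2}}} + \frac{136}{-3265} = - \frac{255}{\left(-33\right) i \sqrt{33}} + 136 \left(- \frac{1}{3265}\right) = - 255 \frac{i \sqrt{33}}{1089} - \frac{136}{3265} = - \frac{85 i \sqrt{33}}{363} - \frac{136}{3265} = - \frac{136}{3265} - \frac{85 i \sqrt{33}}{363}$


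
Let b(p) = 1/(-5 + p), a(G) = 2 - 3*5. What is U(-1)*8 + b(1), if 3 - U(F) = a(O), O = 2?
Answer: 511/4 ≈ 127.75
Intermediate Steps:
a(G) = -13 (a(G) = 2 - 15 = -13)
U(F) = 16 (U(F) = 3 - 1*(-13) = 3 + 13 = 16)
U(-1)*8 + b(1) = 16*8 + 1/(-5 + 1) = 128 + 1/(-4) = 128 - ¼ = 511/4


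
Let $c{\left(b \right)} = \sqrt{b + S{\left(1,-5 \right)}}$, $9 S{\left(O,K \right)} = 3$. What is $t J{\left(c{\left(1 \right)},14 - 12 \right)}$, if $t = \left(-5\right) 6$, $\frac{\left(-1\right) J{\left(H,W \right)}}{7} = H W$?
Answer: $280 \sqrt{3} \approx 484.97$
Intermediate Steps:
$S{\left(O,K \right)} = \frac{1}{3}$ ($S{\left(O,K \right)} = \frac{1}{9} \cdot 3 = \frac{1}{3}$)
$c{\left(b \right)} = \sqrt{\frac{1}{3} + b}$ ($c{\left(b \right)} = \sqrt{b + \frac{1}{3}} = \sqrt{\frac{1}{3} + b}$)
$J{\left(H,W \right)} = - 7 H W$
$t = -30$
$t J{\left(c{\left(1 \right)},14 - 12 \right)} = - 30 \left(- 7 \frac{\sqrt{3 + 9 \cdot 1}}{3} \left(14 - 12\right)\right) = - 30 \left(\left(-7\right) \frac{\sqrt{3 + 9}}{3} \cdot 2\right) = - 30 \left(\left(-7\right) \frac{\sqrt{12}}{3} \cdot 2\right) = - 30 \left(\left(-7\right) \frac{2 \sqrt{3}}{3} \cdot 2\right) = - 30 \left(- \frac{28 \sqrt{3}}{3}\right) = 280 \sqrt{3}$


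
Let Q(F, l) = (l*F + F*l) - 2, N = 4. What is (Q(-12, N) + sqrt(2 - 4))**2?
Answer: (98 - I*sqrt(2))**2 ≈ 9602.0 - 277.19*I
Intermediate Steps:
Q(F, l) = -2 + 2*F*l (Q(F, l) = (F*l + F*l) - 2 = 2*F*l - 2 = -2 + 2*F*l)
(Q(-12, N) + sqrt(2 - 4))**2 = ((-2 + 2*(-12)*4) + sqrt(2 - 4))**2 = ((-2 - 96) + sqrt(-2))**2 = (-98 + I*sqrt(2))**2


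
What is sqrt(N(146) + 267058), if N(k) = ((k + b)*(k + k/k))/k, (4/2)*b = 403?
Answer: sqrt(5700066373)/146 ≈ 517.12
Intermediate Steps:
b = 403/2 (b = (1/2)*403 = 403/2 ≈ 201.50)
N(k) = (1 + k)*(403/2 + k)/k (N(k) = ((k + 403/2)*(k + k/k))/k = ((403/2 + k)*(k + 1))/k = ((403/2 + k)*(1 + k))/k = ((1 + k)*(403/2 + k))/k = (1 + k)*(403/2 + k)/k)
sqrt(N(146) + 267058) = sqrt((405/2 + 146 + (403/2)/146) + 267058) = sqrt((405/2 + 146 + (403/2)*(1/146)) + 267058) = sqrt((405/2 + 146 + 403/292) + 267058) = sqrt(102165/292 + 267058) = sqrt(78083101/292) = sqrt(5700066373)/146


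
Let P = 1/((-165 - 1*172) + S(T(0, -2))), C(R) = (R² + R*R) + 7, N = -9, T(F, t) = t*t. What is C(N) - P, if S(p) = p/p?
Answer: 56785/336 ≈ 169.00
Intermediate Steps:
T(F, t) = t²
S(p) = 1
C(R) = 7 + 2*R² (C(R) = (R² + R²) + 7 = 2*R² + 7 = 7 + 2*R²)
P = -1/336 (P = 1/((-165 - 1*172) + 1) = 1/((-165 - 172) + 1) = 1/(-337 + 1) = 1/(-336) = -1/336 ≈ -0.0029762)
C(N) - P = (7 + 2*(-9)²) - 1*(-1/336) = (7 + 2*81) + 1/336 = (7 + 162) + 1/336 = 169 + 1/336 = 56785/336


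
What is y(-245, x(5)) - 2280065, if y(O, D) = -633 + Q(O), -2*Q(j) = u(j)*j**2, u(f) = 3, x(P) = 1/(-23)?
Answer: -4741471/2 ≈ -2.3707e+6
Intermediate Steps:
x(P) = -1/23
Q(j) = -3*j**2/2
y(O, D) = -633 - 3*O**2/2
y(-245, x(5)) - 2280065 = (-633 - 3/2*(-245)**2) - 2280065 = (-633 - 3/2*60025) - 2280065 = (-633 - 180075/2) - 2280065 = -181341/2 - 2280065 = -4741471/2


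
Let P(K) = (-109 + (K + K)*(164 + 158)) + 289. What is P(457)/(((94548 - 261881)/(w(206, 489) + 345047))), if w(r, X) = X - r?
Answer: -101695541040/167333 ≈ -6.0774e+5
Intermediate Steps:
P(K) = 180 + 644*K (P(K) = (-109 + (2*K)*322) + 289 = (-109 + 644*K) + 289 = 180 + 644*K)
P(457)/(((94548 - 261881)/(w(206, 489) + 345047))) = (180 + 644*457)/(((94548 - 261881)/((489 - 1*206) + 345047))) = (180 + 294308)/((-167333/((489 - 206) + 345047))) = 294488/((-167333/(283 + 345047))) = 294488/((-167333/345330)) = 294488/((-167333*1/345330)) = 294488/(-167333/345330) = 294488*(-345330/167333) = -101695541040/167333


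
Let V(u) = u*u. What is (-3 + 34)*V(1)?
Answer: 31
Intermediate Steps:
V(u) = u²
(-3 + 34)*V(1) = (-3 + 34)*1² = 31*1 = 31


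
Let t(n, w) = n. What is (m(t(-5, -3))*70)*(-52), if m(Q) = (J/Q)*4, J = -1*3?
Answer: -8736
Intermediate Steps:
J = -3
m(Q) = -12/Q (m(Q) = -3/Q*4 = -12/Q)
(m(t(-5, -3))*70)*(-52) = (-12/(-5)*70)*(-52) = (-12*(-⅕)*70)*(-52) = ((12/5)*70)*(-52) = 168*(-52) = -8736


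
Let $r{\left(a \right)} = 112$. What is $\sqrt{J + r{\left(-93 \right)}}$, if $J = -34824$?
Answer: $2 i \sqrt{8678} \approx 186.31 i$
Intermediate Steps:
$\sqrt{J + r{\left(-93 \right)}} = \sqrt{-34824 + 112} = \sqrt{-34712} = 2 i \sqrt{8678}$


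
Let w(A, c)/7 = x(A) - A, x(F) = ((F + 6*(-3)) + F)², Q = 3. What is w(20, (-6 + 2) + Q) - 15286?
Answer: -12038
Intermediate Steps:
x(F) = (-18 + 2*F)² (x(F) = ((F - 18) + F)² = ((-18 + F) + F)² = (-18 + 2*F)²)
w(A, c) = -7*A + 28*(-9 + A)² (w(A, c) = 7*(4*(-9 + A)² - A) = 7*(-A + 4*(-9 + A)²) = -7*A + 28*(-9 + A)²)
w(20, (-6 + 2) + Q) - 15286 = (-7*20 + 28*(-9 + 20)²) - 15286 = (-140 + 28*11²) - 15286 = (-140 + 28*121) - 15286 = (-140 + 3388) - 15286 = 3248 - 15286 = -12038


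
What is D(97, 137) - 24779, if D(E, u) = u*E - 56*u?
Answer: -19162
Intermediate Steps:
D(E, u) = -56*u + E*u (D(E, u) = E*u - 56*u = -56*u + E*u)
D(97, 137) - 24779 = 137*(-56 + 97) - 24779 = 137*41 - 24779 = 5617 - 24779 = -19162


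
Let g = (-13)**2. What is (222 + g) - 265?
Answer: 126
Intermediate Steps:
g = 169
(222 + g) - 265 = (222 + 169) - 265 = 391 - 265 = 126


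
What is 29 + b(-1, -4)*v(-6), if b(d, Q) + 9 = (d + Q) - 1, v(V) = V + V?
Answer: 209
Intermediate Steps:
v(V) = 2*V
b(d, Q) = -10 + Q + d (b(d, Q) = -9 + ((d + Q) - 1) = -9 + ((Q + d) - 1) = -9 + (-1 + Q + d) = -10 + Q + d)
29 + b(-1, -4)*v(-6) = 29 + (-10 - 4 - 1)*(2*(-6)) = 29 - 15*(-12) = 29 + 180 = 209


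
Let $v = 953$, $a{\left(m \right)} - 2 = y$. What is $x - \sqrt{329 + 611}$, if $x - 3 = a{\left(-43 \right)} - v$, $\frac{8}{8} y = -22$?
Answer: $-970 - 2 \sqrt{235} \approx -1000.7$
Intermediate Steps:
$y = -22$
$a{\left(m \right)} = -20$ ($a{\left(m \right)} = 2 - 22 = -20$)
$x = -970$ ($x = 3 - 973 = -970$)
$x - \sqrt{329 + 611} = -970 - \sqrt{329 + 611} = -970 - \sqrt{940} = -970 - 2 \sqrt{235}$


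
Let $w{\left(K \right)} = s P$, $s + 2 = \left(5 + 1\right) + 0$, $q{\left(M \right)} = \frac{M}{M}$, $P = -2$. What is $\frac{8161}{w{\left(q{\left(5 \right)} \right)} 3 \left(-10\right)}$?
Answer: $\frac{8161}{240} \approx 34.004$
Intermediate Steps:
$q{\left(M \right)} = 1$
$s = 4$ ($s = -2 + \left(\left(5 + 1\right) + 0\right) = -2 + \left(6 + 0\right) = -2 + 6 = 4$)
$w{\left(K \right)} = -8$ ($w{\left(K \right)} = 4 \left(-2\right) = -8$)
$\frac{8161}{w{\left(q{\left(5 \right)} \right)} 3 \left(-10\right)} = \frac{8161}{\left(-8\right) 3 \left(-10\right)} = \frac{8161}{\left(-8\right) \left(-30\right)} = \frac{8161}{240}$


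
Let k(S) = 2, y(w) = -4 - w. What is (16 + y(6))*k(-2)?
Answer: 12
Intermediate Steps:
(16 + y(6))*k(-2) = (16 + (-4 - 1*6))*2 = (16 + (-4 - 6))*2 = (16 - 10)*2 = 6*2 = 12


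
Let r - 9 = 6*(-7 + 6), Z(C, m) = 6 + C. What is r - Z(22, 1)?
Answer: -25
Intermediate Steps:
r = 3 (r = 9 + 6*(-7 + 6) = 9 + 6*(-1) = 9 - 6 = 3)
r - Z(22, 1) = 3 - (6 + 22) = 3 - 1*28 = 3 - 28 = -25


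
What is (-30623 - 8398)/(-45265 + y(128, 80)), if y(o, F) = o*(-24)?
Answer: 39021/48337 ≈ 0.80727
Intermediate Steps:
y(o, F) = -24*o
(-30623 - 8398)/(-45265 + y(128, 80)) = (-30623 - 8398)/(-45265 - 24*128) = -39021/(-45265 - 3072) = -39021/(-48337) = -39021*(-1/48337) = 39021/48337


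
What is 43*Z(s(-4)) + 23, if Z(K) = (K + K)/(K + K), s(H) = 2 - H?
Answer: 66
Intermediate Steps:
Z(K) = 1 (Z(K) = (2*K)/((2*K)) = (2*K)*(1/(2*K)) = 1)
43*Z(s(-4)) + 23 = 43*1 + 23 = 43 + 23 = 66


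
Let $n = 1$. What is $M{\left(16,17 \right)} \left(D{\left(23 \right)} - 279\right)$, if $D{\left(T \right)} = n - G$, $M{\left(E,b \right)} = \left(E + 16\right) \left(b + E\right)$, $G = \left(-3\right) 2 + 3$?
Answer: $-290400$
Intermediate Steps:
$G = -3$ ($G = -6 + 3 = -3$)
$M{\left(E,b \right)} = \left(16 + E\right) \left(E + b\right)$
$D{\left(T \right)} = 4$ ($D{\left(T \right)} = 1 - -3 = 1 + 3 = 4$)
$M{\left(16,17 \right)} \left(D{\left(23 \right)} - 279\right) = \left(16^{2} + 16 \cdot 16 + 16 \cdot 17 + 16 \cdot 17\right) \left(4 - 279\right) = \left(256 + 256 + 272 + 272\right) \left(-275\right) = 1056 \left(-275\right) = -290400$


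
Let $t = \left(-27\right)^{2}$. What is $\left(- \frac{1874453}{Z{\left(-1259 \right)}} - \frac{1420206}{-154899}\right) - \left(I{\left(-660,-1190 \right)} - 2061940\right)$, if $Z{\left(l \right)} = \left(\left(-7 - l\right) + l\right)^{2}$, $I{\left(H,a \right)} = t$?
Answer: $\frac{731162633648}{361431} \approx 2.023 \cdot 10^{6}$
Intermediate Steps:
$t = 729$
$I{\left(H,a \right)} = 729$
$Z{\left(l \right)} = 49$ ($Z{\left(l \right)} = \left(-7\right)^{2} = 49$)
$\left(- \frac{1874453}{Z{\left(-1259 \right)}} - \frac{1420206}{-154899}\right) - \left(I{\left(-660,-1190 \right)} - 2061940\right) = \left(- \frac{1874453}{49} - \frac{1420206}{-154899}\right) - \left(729 - 2061940\right) = \left(\left(-1874453\right) \frac{1}{49} - - \frac{473402}{51633}\right) - \left(729 - 2061940\right) = \left(- \frac{267779}{7} + \frac{473402}{51633}\right) - -2061211 = - \frac{13822919293}{361431} + 2061211 = \frac{731162633648}{361431}$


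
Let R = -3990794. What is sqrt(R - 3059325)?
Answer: I*sqrt(7050119) ≈ 2655.2*I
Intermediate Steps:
sqrt(R - 3059325) = sqrt(-3990794 - 3059325) = sqrt(-7050119) = I*sqrt(7050119)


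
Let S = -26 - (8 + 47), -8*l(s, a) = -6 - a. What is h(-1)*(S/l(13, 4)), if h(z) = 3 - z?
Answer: -1296/5 ≈ -259.20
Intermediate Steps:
l(s, a) = ¾ + a/8 (l(s, a) = -(-6 - a)/8 = ¾ + a/8)
S = -81 (S = -26 - 1*55 = -26 - 55 = -81)
h(-1)*(S/l(13, 4)) = (3 - 1*(-1))*(-81/(¾ + (⅛)*4)) = (3 + 1)*(-81/(¾ + ½)) = 4*(-81/5/4) = 4*(-81*⅘) = 4*(-324/5) = -1296/5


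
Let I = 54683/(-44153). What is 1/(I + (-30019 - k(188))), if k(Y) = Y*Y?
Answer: -44153/2886027222 ≈ -1.5299e-5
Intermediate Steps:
k(Y) = Y**2
I = -54683/44153 (I = 54683*(-1/44153) = -54683/44153 ≈ -1.2385)
1/(I + (-30019 - k(188))) = 1/(-54683/44153 + (-30019 - 1*188**2)) = 1/(-54683/44153 + (-30019 - 1*35344)) = 1/(-54683/44153 + (-30019 - 35344)) = 1/(-54683/44153 - 65363) = 1/(-2886027222/44153) = -44153/2886027222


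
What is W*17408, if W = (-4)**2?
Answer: 278528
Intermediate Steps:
W = 16
W*17408 = 16*17408 = 278528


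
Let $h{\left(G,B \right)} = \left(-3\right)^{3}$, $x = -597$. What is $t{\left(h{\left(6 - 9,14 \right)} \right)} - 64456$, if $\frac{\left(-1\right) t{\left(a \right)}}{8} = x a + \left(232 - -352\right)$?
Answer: $-198080$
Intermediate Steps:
$h{\left(G,B \right)} = -27$
$t{\left(a \right)} = -4672 + 4776 a$ ($t{\left(a \right)} = - 8 \left(- 597 a + \left(232 - -352\right)\right) = - 8 \left(- 597 a + \left(232 + 352\right)\right) = - 8 \left(- 597 a + 584\right) = - 8 \left(584 - 597 a\right) = -4672 + 4776 a$)
$t{\left(h{\left(6 - 9,14 \right)} \right)} - 64456 = \left(-4672 + 4776 \left(-27\right)\right) - 64456 = \left(-4672 - 128952\right) - 64456 = -133624 - 64456 = -198080$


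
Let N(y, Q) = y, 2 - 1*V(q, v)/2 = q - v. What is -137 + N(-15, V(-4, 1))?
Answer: -152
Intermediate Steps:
V(q, v) = 4 - 2*q + 2*v (V(q, v) = 4 - 2*(q - v) = 4 + (-2*q + 2*v) = 4 - 2*q + 2*v)
-137 + N(-15, V(-4, 1)) = -137 - 15 = -152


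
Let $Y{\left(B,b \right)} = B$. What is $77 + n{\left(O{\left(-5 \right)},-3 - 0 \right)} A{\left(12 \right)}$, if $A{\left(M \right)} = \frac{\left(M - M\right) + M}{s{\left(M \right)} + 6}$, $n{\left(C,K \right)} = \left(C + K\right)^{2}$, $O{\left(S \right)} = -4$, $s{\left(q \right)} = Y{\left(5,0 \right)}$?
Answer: $\frac{1435}{11} \approx 130.45$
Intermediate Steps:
$s{\left(q \right)} = 5$
$A{\left(M \right)} = \frac{M}{11}$ ($A{\left(M \right)} = \frac{\left(M - M\right) + M}{5 + 6} = \frac{0 + M}{11} = M \frac{1}{11} = \frac{M}{11}$)
$77 + n{\left(O{\left(-5 \right)},-3 - 0 \right)} A{\left(12 \right)} = 77 + \left(-4 - 3\right)^{2} \cdot \frac{1}{11} \cdot 12 = 77 + \left(-4 + \left(-3 + 0\right)\right)^{2} \cdot \frac{12}{11} = 77 + \left(-4 - 3\right)^{2} \cdot \frac{12}{11} = 77 + \left(-7\right)^{2} \cdot \frac{12}{11} = 77 + 49 \cdot \frac{12}{11} = 77 + \frac{588}{11} = \frac{1435}{11}$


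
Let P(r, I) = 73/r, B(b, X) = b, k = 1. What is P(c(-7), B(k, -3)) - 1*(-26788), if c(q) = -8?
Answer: 214231/8 ≈ 26779.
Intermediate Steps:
P(c(-7), B(k, -3)) - 1*(-26788) = 73/(-8) - 1*(-26788) = 73*(-⅛) + 26788 = -73/8 + 26788 = 214231/8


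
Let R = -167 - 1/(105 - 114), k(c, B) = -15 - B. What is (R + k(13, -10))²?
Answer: 2393209/81 ≈ 29546.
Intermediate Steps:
R = -1502/9 (R = -167 - 1/(-9) = -167 - 1*(-⅑) = -167 + ⅑ = -1502/9 ≈ -166.89)
(R + k(13, -10))² = (-1502/9 + (-15 - 1*(-10)))² = (-1502/9 + (-15 + 10))² = (-1502/9 - 5)² = (-1547/9)² = 2393209/81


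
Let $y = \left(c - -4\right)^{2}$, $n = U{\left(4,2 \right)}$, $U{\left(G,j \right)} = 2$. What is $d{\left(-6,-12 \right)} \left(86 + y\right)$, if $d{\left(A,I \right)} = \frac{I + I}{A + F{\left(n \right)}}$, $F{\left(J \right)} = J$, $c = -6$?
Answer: $540$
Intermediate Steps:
$n = 2$
$d{\left(A,I \right)} = \frac{2 I}{2 + A}$ ($d{\left(A,I \right)} = \frac{I + I}{A + 2} = \frac{2 I}{2 + A}$)
$y = 4$ ($y = \left(-6 - -4\right)^{2} = \left(-6 + 4\right)^{2} = \left(-2\right)^{2} = 4$)
$d{\left(-6,-12 \right)} \left(86 + y\right) = 2 \left(-12\right) \frac{1}{2 - 6} \left(86 + 4\right) = 2 \left(-12\right) \frac{1}{-4} \cdot 90 = 2 \left(-12\right) \left(- \frac{1}{4}\right) 90 = 6 \cdot 90 = 540$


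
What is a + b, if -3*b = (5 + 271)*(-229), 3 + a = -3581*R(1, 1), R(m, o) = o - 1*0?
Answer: 17484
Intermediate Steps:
R(m, o) = o (R(m, o) = o + 0 = o)
a = -3584 (a = -3 - 3581*1 = -3 - 3581 = -3584)
b = 21068 (b = -(5 + 271)*(-229)/3 = -92*(-229) = -⅓*(-63204) = 21068)
a + b = -3584 + 21068 = 17484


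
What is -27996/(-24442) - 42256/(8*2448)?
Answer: -15142109/14958504 ≈ -1.0123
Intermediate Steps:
-27996/(-24442) - 42256/(8*2448) = -27996*(-1/24442) - 42256/19584 = 13998/12221 - 42256*1/19584 = 13998/12221 - 2641/1224 = -15142109/14958504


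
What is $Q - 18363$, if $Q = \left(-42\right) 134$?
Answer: $-23991$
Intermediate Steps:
$Q = -5628$
$Q - 18363 = -5628 - 18363 = -23991$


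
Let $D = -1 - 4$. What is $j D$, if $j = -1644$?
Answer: $8220$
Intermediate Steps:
$D = -5$ ($D = -1 - 4 = -5$)
$j D = \left(-1644\right) \left(-5\right) = 8220$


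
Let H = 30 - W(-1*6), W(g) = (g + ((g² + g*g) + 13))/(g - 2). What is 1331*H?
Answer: 424589/8 ≈ 53074.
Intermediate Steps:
W(g) = (13 + g + 2*g²)/(-2 + g) (W(g) = (g + ((g² + g²) + 13))/(-2 + g) = (g + (2*g² + 13))/(-2 + g) = (g + (13 + 2*g²))/(-2 + g) = (13 + g + 2*g²)/(-2 + g))
H = 319/8 (H = 30 - (13 - 1*6 + 2*(-1*6)²)/(-2 - 1*6) = 30 - (13 - 6 + 2*(-6)²)/(-2 - 6) = 30 - (13 - 6 + 2*36)/(-8) = 30 - (-1)*(13 - 6 + 72)/8 = 30 - (-1)*79/8 = 30 - 1*(-79/8) = 30 + 79/8 = 319/8 ≈ 39.875)
1331*H = 1331*(319/8) = 424589/8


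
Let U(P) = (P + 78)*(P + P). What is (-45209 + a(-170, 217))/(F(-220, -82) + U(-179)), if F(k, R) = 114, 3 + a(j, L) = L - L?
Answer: -11303/9068 ≈ -1.2465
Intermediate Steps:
a(j, L) = -3 (a(j, L) = -3 + (L - L) = -3 + 0 = -3)
U(P) = 2*P*(78 + P) (U(P) = (78 + P)*(2*P) = 2*P*(78 + P))
(-45209 + a(-170, 217))/(F(-220, -82) + U(-179)) = (-45209 - 3)/(114 + 2*(-179)*(78 - 179)) = -45212/(114 + 2*(-179)*(-101)) = -45212/(114 + 36158) = -45212/36272 = -45212*1/36272 = -11303/9068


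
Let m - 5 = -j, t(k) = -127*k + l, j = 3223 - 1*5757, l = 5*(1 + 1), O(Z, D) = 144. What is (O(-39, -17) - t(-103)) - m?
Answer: -15486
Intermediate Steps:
l = 10 (l = 5*2 = 10)
j = -2534 (j = 3223 - 5757 = -2534)
t(k) = 10 - 127*k (t(k) = -127*k + 10 = 10 - 127*k)
m = 2539 (m = 5 - 1*(-2534) = 5 + 2534 = 2539)
(O(-39, -17) - t(-103)) - m = (144 - (10 - 127*(-103))) - 1*2539 = (144 - (10 + 13081)) - 2539 = (144 - 1*13091) - 2539 = (144 - 13091) - 2539 = -12947 - 2539 = -15486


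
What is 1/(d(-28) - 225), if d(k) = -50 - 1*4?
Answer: -1/279 ≈ -0.0035842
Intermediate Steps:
d(k) = -54 (d(k) = -50 - 4 = -54)
1/(d(-28) - 225) = 1/(-54 - 225) = 1/(-279) = -1/279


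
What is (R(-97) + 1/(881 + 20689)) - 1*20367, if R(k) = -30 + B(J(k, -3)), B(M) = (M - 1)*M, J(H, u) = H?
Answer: -234918869/21570 ≈ -10891.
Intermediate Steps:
B(M) = M*(-1 + M) (B(M) = (-1 + M)*M = M*(-1 + M))
R(k) = -30 + k*(-1 + k)
(R(-97) + 1/(881 + 20689)) - 1*20367 = ((-30 - 97*(-1 - 97)) + 1/(881 + 20689)) - 1*20367 = ((-30 - 97*(-98)) + 1/21570) - 20367 = ((-30 + 9506) + 1/21570) - 20367 = (9476 + 1/21570) - 20367 = 204397321/21570 - 20367 = -234918869/21570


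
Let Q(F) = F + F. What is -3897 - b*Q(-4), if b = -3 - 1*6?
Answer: -3969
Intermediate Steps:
Q(F) = 2*F
b = -9 (b = -3 - 6 = -9)
-3897 - b*Q(-4) = -3897 - (-9)*2*(-4) = -3897 - (-9)*(-8) = -3897 - 1*72 = -3897 - 72 = -3969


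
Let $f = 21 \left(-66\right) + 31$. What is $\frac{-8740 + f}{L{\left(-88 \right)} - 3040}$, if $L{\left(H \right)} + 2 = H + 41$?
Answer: $\frac{10095}{3089} \approx 3.268$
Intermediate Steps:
$f = -1355$ ($f = -1386 + 31 = -1355$)
$L{\left(H \right)} = 39 + H$ ($L{\left(H \right)} = -2 + \left(H + 41\right) = -2 + \left(41 + H\right) = 39 + H$)
$\frac{-8740 + f}{L{\left(-88 \right)} - 3040} = \frac{-8740 - 1355}{\left(39 - 88\right) - 3040} = - \frac{10095}{-49 - 3040} = - \frac{10095}{-3089} = \left(-10095\right) \left(- \frac{1}{3089}\right) = \frac{10095}{3089}$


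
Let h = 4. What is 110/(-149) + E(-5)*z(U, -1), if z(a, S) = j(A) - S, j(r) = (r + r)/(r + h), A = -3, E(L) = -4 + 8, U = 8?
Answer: -3090/149 ≈ -20.738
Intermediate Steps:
E(L) = 4
j(r) = 2*r/(4 + r) (j(r) = (r + r)/(r + 4) = (2*r)/(4 + r) = 2*r/(4 + r))
z(a, S) = -6 - S (z(a, S) = 2*(-3)/(4 - 3) - S = 2*(-3)/1 - S = 2*(-3)*1 - S = -6 - S)
110/(-149) + E(-5)*z(U, -1) = 110/(-149) + 4*(-6 - 1*(-1)) = 110*(-1/149) + 4*(-6 + 1) = -110/149 + 4*(-5) = -110/149 - 20 = -3090/149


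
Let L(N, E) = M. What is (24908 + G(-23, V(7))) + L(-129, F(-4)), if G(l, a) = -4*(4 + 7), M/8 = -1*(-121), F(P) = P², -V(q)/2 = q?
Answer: 25832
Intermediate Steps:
V(q) = -2*q
M = 968 (M = 8*(-1*(-121)) = 8*121 = 968)
G(l, a) = -44 (G(l, a) = -4*11 = -44)
L(N, E) = 968
(24908 + G(-23, V(7))) + L(-129, F(-4)) = (24908 - 44) + 968 = 24864 + 968 = 25832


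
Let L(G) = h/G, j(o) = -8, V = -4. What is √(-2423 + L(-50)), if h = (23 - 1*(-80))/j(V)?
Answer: I*√969097/20 ≈ 49.221*I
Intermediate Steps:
h = -103/8 (h = (23 - 1*(-80))/(-8) = (23 + 80)*(-⅛) = 103*(-⅛) = -103/8 ≈ -12.875)
L(G) = -103/(8*G)
√(-2423 + L(-50)) = √(-2423 - 103/8/(-50)) = √(-2423 - 103/8*(-1/50)) = √(-2423 + 103/400) = √(-969097/400) = I*√969097/20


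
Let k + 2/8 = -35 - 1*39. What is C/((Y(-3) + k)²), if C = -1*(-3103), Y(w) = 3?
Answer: 49648/81225 ≈ 0.61124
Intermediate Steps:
k = -297/4 (k = -¼ + (-35 - 1*39) = -¼ + (-35 - 39) = -¼ - 74 = -297/4 ≈ -74.250)
C = 3103
C/((Y(-3) + k)²) = 3103/((3 - 297/4)²) = 3103/((-285/4)²) = 3103/(81225/16) = 3103*(16/81225) = 49648/81225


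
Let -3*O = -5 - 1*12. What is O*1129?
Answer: 19193/3 ≈ 6397.7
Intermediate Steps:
O = 17/3 (O = -(-5 - 1*12)/3 = -(-5 - 12)/3 = -1/3*(-17) = 17/3 ≈ 5.6667)
O*1129 = (17/3)*1129 = 19193/3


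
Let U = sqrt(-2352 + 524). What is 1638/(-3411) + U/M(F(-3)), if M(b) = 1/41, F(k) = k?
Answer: -182/379 + 82*I*sqrt(457) ≈ -0.48021 + 1753.0*I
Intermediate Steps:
M(b) = 1/41
U = 2*I*sqrt(457) (U = sqrt(-1828) = 2*I*sqrt(457) ≈ 42.755*I)
1638/(-3411) + U/M(F(-3)) = 1638/(-3411) + (2*I*sqrt(457))/(1/41) = 1638*(-1/3411) + (2*I*sqrt(457))*41 = -182/379 + 82*I*sqrt(457)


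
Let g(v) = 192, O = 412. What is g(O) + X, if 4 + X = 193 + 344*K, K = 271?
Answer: 93605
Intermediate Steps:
X = 93413 (X = -4 + (193 + 344*271) = -4 + (193 + 93224) = -4 + 93417 = 93413)
g(O) + X = 192 + 93413 = 93605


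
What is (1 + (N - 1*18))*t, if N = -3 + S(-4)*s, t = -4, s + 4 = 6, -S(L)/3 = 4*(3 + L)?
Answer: -16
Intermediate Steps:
S(L) = -36 - 12*L (S(L) = -12*(3 + L) = -3*(12 + 4*L) = -36 - 12*L)
s = 2 (s = -4 + 6 = 2)
N = 21 (N = -3 + (-36 - 12*(-4))*2 = -3 + (-36 + 48)*2 = -3 + 12*2 = -3 + 24 = 21)
(1 + (N - 1*18))*t = (1 + (21 - 1*18))*(-4) = (1 + (21 - 18))*(-4) = (1 + 3)*(-4) = 4*(-4) = -16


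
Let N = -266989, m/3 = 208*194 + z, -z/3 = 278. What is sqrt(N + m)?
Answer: I*sqrt(148435) ≈ 385.27*I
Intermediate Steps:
z = -834 (z = -3*278 = -834)
m = 118554 (m = 3*(208*194 - 834) = 3*(40352 - 834) = 3*39518 = 118554)
sqrt(N + m) = sqrt(-266989 + 118554) = sqrt(-148435) = I*sqrt(148435)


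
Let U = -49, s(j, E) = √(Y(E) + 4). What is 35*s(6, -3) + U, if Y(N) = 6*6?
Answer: -49 + 70*√10 ≈ 172.36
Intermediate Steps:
Y(N) = 36
s(j, E) = 2*√10 (s(j, E) = √(36 + 4) = √40 = 2*√10)
35*s(6, -3) + U = 35*(2*√10) - 49 = 70*√10 - 49 = -49 + 70*√10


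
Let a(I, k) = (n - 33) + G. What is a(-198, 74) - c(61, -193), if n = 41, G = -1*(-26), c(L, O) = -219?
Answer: 253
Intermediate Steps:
G = 26
a(I, k) = 34 (a(I, k) = (41 - 33) + 26 = 8 + 26 = 34)
a(-198, 74) - c(61, -193) = 34 - 1*(-219) = 34 + 219 = 253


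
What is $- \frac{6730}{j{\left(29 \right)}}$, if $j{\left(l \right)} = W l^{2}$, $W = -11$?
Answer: $\frac{6730}{9251} \approx 0.72749$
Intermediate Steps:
$j{\left(l \right)} = - 11 l^{2}$
$- \frac{6730}{j{\left(29 \right)}} = - \frac{6730}{\left(-11\right) 29^{2}} = - \frac{6730}{\left(-11\right) 841} = - \frac{6730}{-9251} = \left(-6730\right) \left(- \frac{1}{9251}\right) = \frac{6730}{9251}$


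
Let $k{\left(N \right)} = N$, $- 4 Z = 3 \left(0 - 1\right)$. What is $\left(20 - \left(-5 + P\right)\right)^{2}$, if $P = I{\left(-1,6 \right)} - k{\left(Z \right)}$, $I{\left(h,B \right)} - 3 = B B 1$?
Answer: $\frac{2809}{16} \approx 175.56$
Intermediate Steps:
$I{\left(h,B \right)} = 3 + B^{2}$ ($I{\left(h,B \right)} = 3 + B B 1 = 3 + B^{2} \cdot 1 = 3 + B^{2}$)
$Z = \frac{3}{4}$ ($Z = - \frac{3 \left(0 - 1\right)}{4} = - \frac{3 \left(-1\right)}{4} = \left(- \frac{1}{4}\right) \left(-3\right) = \frac{3}{4} \approx 0.75$)
$P = \frac{153}{4}$ ($P = \left(3 + 6^{2}\right) - \frac{3}{4} = \left(3 + 36\right) - \frac{3}{4} = 39 - \frac{3}{4} = \frac{153}{4} \approx 38.25$)
$\left(20 - \left(-5 + P\right)\right)^{2} = \left(20 + \left(5 - \frac{153}{4}\right)\right)^{2} = \left(20 - \frac{133}{4}\right)^{2} = \left(- \frac{53}{4}\right)^{2} = \frac{2809}{16}$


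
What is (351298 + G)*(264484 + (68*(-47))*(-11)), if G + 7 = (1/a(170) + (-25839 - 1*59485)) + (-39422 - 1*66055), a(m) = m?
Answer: 817516831164/17 ≈ 4.8089e+10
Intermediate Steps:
G = -32437359/170 (G = -7 + ((1/170 + (-25839 - 1*59485)) + (-39422 - 1*66055)) = -7 + ((1/170 + (-25839 - 59485)) + (-39422 - 66055)) = -7 + ((1/170 - 85324) - 105477) = -7 + (-14505079/170 - 105477) = -7 - 32436169/170 = -32437359/170 ≈ -1.9081e+5)
(351298 + G)*(264484 + (68*(-47))*(-11)) = (351298 - 32437359/170)*(264484 + (68*(-47))*(-11)) = 27283301*(264484 - 3196*(-11))/170 = 27283301*(264484 + 35156)/170 = (27283301/170)*299640 = 817516831164/17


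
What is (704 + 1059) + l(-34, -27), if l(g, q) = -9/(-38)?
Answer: 67003/38 ≈ 1763.2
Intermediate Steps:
l(g, q) = 9/38 (l(g, q) = -9*(-1/38) = 9/38)
(704 + 1059) + l(-34, -27) = (704 + 1059) + 9/38 = 1763 + 9/38 = 67003/38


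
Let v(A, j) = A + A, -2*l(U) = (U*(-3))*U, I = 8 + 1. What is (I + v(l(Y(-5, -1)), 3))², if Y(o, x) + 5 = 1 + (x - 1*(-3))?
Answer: 441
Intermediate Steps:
Y(o, x) = -1 + x (Y(o, x) = -5 + (1 + (x - 1*(-3))) = -5 + (1 + (x + 3)) = -5 + (1 + (3 + x)) = -5 + (4 + x) = -1 + x)
I = 9
l(U) = 3*U²/2 (l(U) = -U*(-3)*U/2 = -(-3*U)*U/2 = -(-3)*U²/2 = 3*U²/2)
v(A, j) = 2*A
(I + v(l(Y(-5, -1)), 3))² = (9 + 2*(3*(-1 - 1)²/2))² = (9 + 2*((3/2)*(-2)²))² = (9 + 2*((3/2)*4))² = (9 + 2*6)² = (9 + 12)² = 21² = 441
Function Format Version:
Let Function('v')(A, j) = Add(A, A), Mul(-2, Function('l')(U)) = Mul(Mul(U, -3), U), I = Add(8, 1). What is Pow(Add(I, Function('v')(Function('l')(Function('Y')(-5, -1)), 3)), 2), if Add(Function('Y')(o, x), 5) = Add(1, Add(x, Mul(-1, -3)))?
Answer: 441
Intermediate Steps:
Function('Y')(o, x) = Add(-1, x) (Function('Y')(o, x) = Add(-5, Add(1, Add(x, Mul(-1, -3)))) = Add(-5, Add(1, Add(x, 3))) = Add(-5, Add(1, Add(3, x))) = Add(-5, Add(4, x)) = Add(-1, x))
I = 9
Function('l')(U) = Mul(Rational(3, 2), Pow(U, 2)) (Function('l')(U) = Mul(Rational(-1, 2), Mul(Mul(U, -3), U)) = Mul(Rational(-1, 2), Mul(Mul(-3, U), U)) = Mul(Rational(-1, 2), Mul(-3, Pow(U, 2))) = Mul(Rational(3, 2), Pow(U, 2)))
Function('v')(A, j) = Mul(2, A)
Pow(Add(I, Function('v')(Function('l')(Function('Y')(-5, -1)), 3)), 2) = Pow(Add(9, Mul(2, Mul(Rational(3, 2), Pow(Add(-1, -1), 2)))), 2) = Pow(Add(9, Mul(2, Mul(Rational(3, 2), Pow(-2, 2)))), 2) = Pow(Add(9, Mul(2, Mul(Rational(3, 2), 4))), 2) = Pow(Add(9, Mul(2, 6)), 2) = Pow(Add(9, 12), 2) = Pow(21, 2) = 441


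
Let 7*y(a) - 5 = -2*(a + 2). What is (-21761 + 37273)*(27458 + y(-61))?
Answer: 426201064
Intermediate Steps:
y(a) = 1/7 - 2*a/7 (y(a) = 5/7 + (-2*(a + 2))/7 = 5/7 + (-2*(2 + a))/7 = 5/7 + (-4 - 2*a)/7 = 5/7 + (-4/7 - 2*a/7) = 1/7 - 2*a/7)
(-21761 + 37273)*(27458 + y(-61)) = (-21761 + 37273)*(27458 + (1/7 - 2/7*(-61))) = 15512*(27458 + (1/7 + 122/7)) = 15512*(27458 + 123/7) = 15512*(192329/7) = 426201064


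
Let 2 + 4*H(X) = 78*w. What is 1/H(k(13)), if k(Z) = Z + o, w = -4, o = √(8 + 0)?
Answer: -2/157 ≈ -0.012739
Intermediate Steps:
o = 2*√2 (o = √8 = 2*√2 ≈ 2.8284)
k(Z) = Z + 2*√2
H(X) = -157/2 (H(X) = -½ + (78*(-4))/4 = -½ + (¼)*(-312) = -½ - 78 = -157/2)
1/H(k(13)) = 1/(-157/2) = -2/157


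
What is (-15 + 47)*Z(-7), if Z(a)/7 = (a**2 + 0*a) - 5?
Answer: 9856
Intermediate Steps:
Z(a) = -35 + 7*a**2 (Z(a) = 7*((a**2 + 0*a) - 5) = 7*((a**2 + 0) - 5) = 7*(a**2 - 5) = 7*(-5 + a**2) = -35 + 7*a**2)
(-15 + 47)*Z(-7) = (-15 + 47)*(-35 + 7*(-7)**2) = 32*(-35 + 7*49) = 32*(-35 + 343) = 32*308 = 9856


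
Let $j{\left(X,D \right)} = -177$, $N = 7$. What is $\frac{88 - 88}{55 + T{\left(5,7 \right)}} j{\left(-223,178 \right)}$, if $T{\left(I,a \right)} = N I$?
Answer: $0$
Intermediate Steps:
$T{\left(I,a \right)} = 7 I$
$\frac{88 - 88}{55 + T{\left(5,7 \right)}} j{\left(-223,178 \right)} = \frac{88 - 88}{55 + 7 \cdot 5} \left(-177\right) = \frac{0}{55 + 35} \left(-177\right) = \frac{0}{90} \left(-177\right) = 0 \cdot \frac{1}{90} \left(-177\right) = 0 \left(-177\right) = 0$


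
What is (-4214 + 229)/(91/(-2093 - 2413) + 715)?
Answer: -17956410/3221699 ≈ -5.5736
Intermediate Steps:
(-4214 + 229)/(91/(-2093 - 2413) + 715) = -3985/(91/(-4506) + 715) = -3985/(91*(-1/4506) + 715) = -3985/(-91/4506 + 715) = -3985/3221699/4506 = -3985*4506/3221699 = -17956410/3221699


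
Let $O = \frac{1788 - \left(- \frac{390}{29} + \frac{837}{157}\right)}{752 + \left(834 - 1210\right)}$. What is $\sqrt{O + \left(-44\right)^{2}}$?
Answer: $\frac{\sqrt{1421957496346078}}{855964} \approx 44.054$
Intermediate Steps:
$O = \frac{8177721}{1711928}$ ($O = \frac{1788 - - \frac{36957}{4553}}{752 + \left(834 - 1210\right)} = \frac{1788 + \left(- \frac{837}{157} + \frac{390}{29}\right)}{752 - 376} = \frac{1788 + \frac{36957}{4553}}{376} = \frac{8177721}{4553} \cdot \frac{1}{376} = \frac{8177721}{1711928} \approx 4.7769$)
$\sqrt{O + \left(-44\right)^{2}} = \sqrt{\frac{8177721}{1711928} + \left(-44\right)^{2}} = \sqrt{\frac{8177721}{1711928} + 1936} = \sqrt{\frac{3322470329}{1711928}} = \frac{\sqrt{1421957496346078}}{855964}$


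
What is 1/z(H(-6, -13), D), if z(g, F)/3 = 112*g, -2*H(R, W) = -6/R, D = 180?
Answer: -1/168 ≈ -0.0059524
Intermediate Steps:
H(R, W) = 3/R (H(R, W) = -(-3)/R = 3/R)
z(g, F) = 336*g (z(g, F) = 3*(112*g) = 336*g)
1/z(H(-6, -13), D) = 1/(336*(3/(-6))) = 1/(336*(3*(-⅙))) = 1/(336*(-½)) = 1/(-168) = -1/168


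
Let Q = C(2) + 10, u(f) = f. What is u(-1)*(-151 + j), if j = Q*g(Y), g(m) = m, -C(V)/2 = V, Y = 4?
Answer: 127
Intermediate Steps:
C(V) = -2*V
Q = 6 (Q = -2*2 + 10 = -4 + 10 = 6)
j = 24 (j = 6*4 = 24)
u(-1)*(-151 + j) = -(-151 + 24) = -1*(-127) = 127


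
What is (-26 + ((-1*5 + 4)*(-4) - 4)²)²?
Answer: 676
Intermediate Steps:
(-26 + ((-1*5 + 4)*(-4) - 4)²)² = (-26 + ((-5 + 4)*(-4) - 4)²)² = (-26 + (-1*(-4) - 4)²)² = (-26 + (4 - 4)²)² = (-26 + 0²)² = (-26 + 0)² = (-26)² = 676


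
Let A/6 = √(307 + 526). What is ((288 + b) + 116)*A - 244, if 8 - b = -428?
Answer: -244 + 35280*√17 ≈ 1.4522e+5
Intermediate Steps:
b = 436 (b = 8 - 1*(-428) = 8 + 428 = 436)
A = 42*√17 (A = 6*√(307 + 526) = 6*√833 = 6*(7*√17) = 42*√17 ≈ 173.17)
((288 + b) + 116)*A - 244 = ((288 + 436) + 116)*(42*√17) - 244 = (724 + 116)*(42*√17) - 244 = 840*(42*√17) - 244 = 35280*√17 - 244 = -244 + 35280*√17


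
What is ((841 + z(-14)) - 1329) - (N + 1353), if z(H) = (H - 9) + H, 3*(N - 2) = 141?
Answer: -1927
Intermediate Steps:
N = 49 (N = 2 + (⅓)*141 = 2 + 47 = 49)
z(H) = -9 + 2*H (z(H) = (-9 + H) + H = -9 + 2*H)
((841 + z(-14)) - 1329) - (N + 1353) = ((841 + (-9 + 2*(-14))) - 1329) - (49 + 1353) = ((841 + (-9 - 28)) - 1329) - 1*1402 = ((841 - 37) - 1329) - 1402 = (804 - 1329) - 1402 = -525 - 1402 = -1927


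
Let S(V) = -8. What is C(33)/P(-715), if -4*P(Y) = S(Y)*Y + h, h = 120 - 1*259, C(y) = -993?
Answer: 3972/5581 ≈ 0.71170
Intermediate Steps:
h = -139 (h = 120 - 259 = -139)
P(Y) = 139/4 + 2*Y (P(Y) = -(-8*Y - 139)/4 = -(-139 - 8*Y)/4 = 139/4 + 2*Y)
C(33)/P(-715) = -993/(139/4 + 2*(-715)) = -993/(139/4 - 1430) = -993/(-5581/4) = -993*(-4/5581) = 3972/5581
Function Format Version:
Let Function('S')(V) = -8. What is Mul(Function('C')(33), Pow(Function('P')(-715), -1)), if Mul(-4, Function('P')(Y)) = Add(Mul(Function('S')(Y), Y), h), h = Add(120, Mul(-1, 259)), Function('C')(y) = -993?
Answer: Rational(3972, 5581) ≈ 0.71170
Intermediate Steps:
h = -139 (h = Add(120, -259) = -139)
Function('P')(Y) = Add(Rational(139, 4), Mul(2, Y)) (Function('P')(Y) = Mul(Rational(-1, 4), Add(Mul(-8, Y), -139)) = Mul(Rational(-1, 4), Add(-139, Mul(-8, Y))) = Add(Rational(139, 4), Mul(2, Y)))
Mul(Function('C')(33), Pow(Function('P')(-715), -1)) = Mul(-993, Pow(Add(Rational(139, 4), Mul(2, -715)), -1)) = Mul(-993, Pow(Add(Rational(139, 4), -1430), -1)) = Mul(-993, Pow(Rational(-5581, 4), -1)) = Mul(-993, Rational(-4, 5581)) = Rational(3972, 5581)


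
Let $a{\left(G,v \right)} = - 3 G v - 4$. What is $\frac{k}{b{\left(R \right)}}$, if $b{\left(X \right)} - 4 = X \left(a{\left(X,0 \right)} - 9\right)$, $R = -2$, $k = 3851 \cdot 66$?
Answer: $\frac{42361}{5} \approx 8472.2$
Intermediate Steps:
$k = 254166$
$a{\left(G,v \right)} = -4 - 3 G v$ ($a{\left(G,v \right)} = - 3 G v - 4 = -4 - 3 G v$)
$b{\left(X \right)} = 4 - 13 X$ ($b{\left(X \right)} = 4 + X \left(\left(-4 - 3 X 0\right) - 9\right) = 4 + X \left(\left(-4 + 0\right) - 9\right) = 4 + X \left(-4 - 9\right) = 4 + X \left(-13\right) = 4 - 13 X$)
$\frac{k}{b{\left(R \right)}} = \frac{254166}{4 - -26} = \frac{254166}{4 + 26} = \frac{254166}{30} = 254166 \cdot \frac{1}{30} = \frac{42361}{5}$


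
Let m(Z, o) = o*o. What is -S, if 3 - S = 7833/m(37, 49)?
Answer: 90/343 ≈ 0.26239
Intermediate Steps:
m(Z, o) = o**2
S = -90/343 (S = 3 - 7833/(49**2) = 3 - 7833/2401 = 3 - 1*1119/343 = 3 - 1119/343 = -90/343 ≈ -0.26239)
-S = -1*(-90/343) = 90/343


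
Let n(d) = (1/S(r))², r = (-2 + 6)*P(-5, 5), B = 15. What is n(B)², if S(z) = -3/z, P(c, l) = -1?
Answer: 256/81 ≈ 3.1605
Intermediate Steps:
r = -4 (r = (-2 + 6)*(-1) = 4*(-1) = -4)
n(d) = 16/9 (n(d) = (1/(-3/(-4)))² = (1/(-3*(-¼)))² = (1/(¾))² = (4/3)² = 16/9)
n(B)² = (16/9)² = 256/81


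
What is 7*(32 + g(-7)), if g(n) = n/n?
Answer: 231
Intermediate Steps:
g(n) = 1
7*(32 + g(-7)) = 7*(32 + 1) = 7*33 = 231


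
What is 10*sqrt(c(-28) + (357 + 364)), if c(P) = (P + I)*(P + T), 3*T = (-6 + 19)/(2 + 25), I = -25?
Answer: 20*sqrt(44479)/9 ≈ 468.67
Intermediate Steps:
T = 13/81 (T = ((-6 + 19)/(2 + 25))/3 = (13/27)/3 = (13*(1/27))/3 = (1/3)*(13/27) = 13/81 ≈ 0.16049)
c(P) = (-25 + P)*(13/81 + P) (c(P) = (P - 25)*(P + 13/81) = (-25 + P)*(13/81 + P))
10*sqrt(c(-28) + (357 + 364)) = 10*sqrt((-325/81 + (-28)**2 - 2012/81*(-28)) + (357 + 364)) = 10*sqrt((-325/81 + 784 + 56336/81) + 721) = 10*sqrt(119515/81 + 721) = 10*sqrt(177916/81) = 10*(2*sqrt(44479)/9) = 20*sqrt(44479)/9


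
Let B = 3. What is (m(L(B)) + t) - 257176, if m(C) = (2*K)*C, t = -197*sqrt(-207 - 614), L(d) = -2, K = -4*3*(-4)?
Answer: -257368 - 197*I*sqrt(821) ≈ -2.5737e+5 - 5644.7*I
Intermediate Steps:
K = 48 (K = -12*(-4) = 48)
t = -197*I*sqrt(821) ≈ -5644.7*I
m(C) = 96*C (m(C) = (2*48)*C = 96*C)
(m(L(B)) + t) - 257176 = (96*(-2) - 197*I*sqrt(821)) - 257176 = (-192 - 197*I*sqrt(821)) - 257176 = -257368 - 197*I*sqrt(821)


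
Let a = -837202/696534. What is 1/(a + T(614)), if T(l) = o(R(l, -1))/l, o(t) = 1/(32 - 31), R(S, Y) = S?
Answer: -213835938/256672747 ≈ -0.83311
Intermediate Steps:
a = -418601/348267 (a = -837202*1/696534 = -418601/348267 ≈ -1.2020)
o(t) = 1 (o(t) = 1/1 = 1)
T(l) = 1/l
1/(a + T(614)) = 1/(-418601/348267 + 1/614) = 1/(-256672747/213835938) = -213835938/256672747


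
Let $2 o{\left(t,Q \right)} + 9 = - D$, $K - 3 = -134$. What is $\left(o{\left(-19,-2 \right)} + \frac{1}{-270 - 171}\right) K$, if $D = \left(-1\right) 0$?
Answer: $\frac{520201}{882} \approx 589.8$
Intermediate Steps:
$K = -131$ ($K = 3 - 134 = -131$)
$D = 0$
$o{\left(t,Q \right)} = - \frac{9}{2}$ ($o{\left(t,Q \right)} = - \frac{9}{2} + \frac{\left(-1\right) 0}{2} = - \frac{9}{2} + \frac{1}{2} \cdot 0 = - \frac{9}{2} + 0 = - \frac{9}{2}$)
$\left(o{\left(-19,-2 \right)} + \frac{1}{-270 - 171}\right) K = \left(- \frac{9}{2} + \frac{1}{-270 - 171}\right) \left(-131\right) = \left(- \frac{9}{2} + \frac{1}{-441}\right) \left(-131\right) = \left(- \frac{9}{2} - \frac{1}{441}\right) \left(-131\right) = \left(- \frac{3971}{882}\right) \left(-131\right) = \frac{520201}{882}$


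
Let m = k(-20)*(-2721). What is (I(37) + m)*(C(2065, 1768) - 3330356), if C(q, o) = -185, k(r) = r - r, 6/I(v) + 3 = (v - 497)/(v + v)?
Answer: 739380102/341 ≈ 2.1683e+6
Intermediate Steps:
I(v) = 6/(-3 + (-497 + v)/(2*v)) (I(v) = 6/(-3 + (v - 497)/(v + v)) = 6/(-3 + (-497 + v)/((2*v))) = 6/(-3 + (-497 + v)*(1/(2*v))) = 6/(-3 + (-497 + v)/(2*v)))
k(r) = 0
m = 0 (m = 0*(-2721) = 0)
(I(37) + m)*(C(2065, 1768) - 3330356) = (-12*37/(497 + 5*37) + 0)*(-185 - 3330356) = (-12*37/(497 + 185) + 0)*(-3330541) = (-12*37/682 + 0)*(-3330541) = (-12*37*1/682 + 0)*(-3330541) = (-222/341 + 0)*(-3330541) = -222/341*(-3330541) = 739380102/341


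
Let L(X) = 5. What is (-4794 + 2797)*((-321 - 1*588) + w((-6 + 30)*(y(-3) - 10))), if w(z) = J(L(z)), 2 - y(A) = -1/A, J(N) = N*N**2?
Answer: 1565648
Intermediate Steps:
J(N) = N**3
y(A) = 2 + 1/A (y(A) = 2 - (-1)/A = 2 + 1/A)
w(z) = 125 (w(z) = 5**3 = 125)
(-4794 + 2797)*((-321 - 1*588) + w((-6 + 30)*(y(-3) - 10))) = (-4794 + 2797)*((-321 - 1*588) + 125) = -1997*((-321 - 588) + 125) = -1997*(-909 + 125) = -1997*(-784) = 1565648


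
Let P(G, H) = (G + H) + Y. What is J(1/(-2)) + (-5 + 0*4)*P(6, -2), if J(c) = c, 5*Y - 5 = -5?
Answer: -41/2 ≈ -20.500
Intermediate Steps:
Y = 0 (Y = 1 + (⅕)*(-5) = 1 - 1 = 0)
P(G, H) = G + H (P(G, H) = (G + H) + 0 = G + H)
J(1/(-2)) + (-5 + 0*4)*P(6, -2) = 1/(-2) + (-5 + 0*4)*(6 - 2) = -½ + (-5 + 0)*4 = -½ - 5*4 = -½ - 20 = -41/2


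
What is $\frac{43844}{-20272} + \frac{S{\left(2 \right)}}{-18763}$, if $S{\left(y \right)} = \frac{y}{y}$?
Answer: $- \frac{205666311}{95090884} \approx -2.1628$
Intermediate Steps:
$S{\left(y \right)} = 1$
$\frac{43844}{-20272} + \frac{S{\left(2 \right)}}{-18763} = \frac{43844}{-20272} + 1 \frac{1}{-18763} = 43844 \left(- \frac{1}{20272}\right) + 1 \left(- \frac{1}{18763}\right) = - \frac{10961}{5068} - \frac{1}{18763} = - \frac{205666311}{95090884}$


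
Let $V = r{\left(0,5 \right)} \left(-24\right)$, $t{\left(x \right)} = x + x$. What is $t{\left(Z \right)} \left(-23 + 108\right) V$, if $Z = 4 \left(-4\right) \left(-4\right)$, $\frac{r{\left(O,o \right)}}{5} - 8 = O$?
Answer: $-10444800$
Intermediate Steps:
$r{\left(O,o \right)} = 40 + 5 O$
$Z = 64$ ($Z = \left(-16\right) \left(-4\right) = 64$)
$t{\left(x \right)} = 2 x$
$V = -960$ ($V = \left(40 + 5 \cdot 0\right) \left(-24\right) = \left(40 + 0\right) \left(-24\right) = 40 \left(-24\right) = -960$)
$t{\left(Z \right)} \left(-23 + 108\right) V = 2 \cdot 64 \left(-23 + 108\right) \left(-960\right) = 128 \cdot 85 \left(-960\right) = 10880 \left(-960\right) = -10444800$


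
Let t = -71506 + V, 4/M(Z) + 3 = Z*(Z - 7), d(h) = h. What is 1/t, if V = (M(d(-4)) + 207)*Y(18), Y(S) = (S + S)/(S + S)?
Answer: -41/2923255 ≈ -1.4025e-5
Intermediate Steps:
Y(S) = 1 (Y(S) = (2*S)/((2*S)) = (2*S)*(1/(2*S)) = 1)
M(Z) = 4/(-3 + Z*(-7 + Z)) (M(Z) = 4/(-3 + Z*(Z - 7)) = 4/(-3 + Z*(-7 + Z)))
V = 8491/41 (V = (4/(-3 + (-4)² - 7*(-4)) + 207)*1 = (4/(-3 + 16 + 28) + 207)*1 = (4/41 + 207)*1 = (8491/41)*1 = 8491/41 ≈ 207.10)
t = -2923255/41 (t = -71506 + 8491/41 = -2923255/41 ≈ -71299.)
1/t = 1/(-2923255/41) = -41/2923255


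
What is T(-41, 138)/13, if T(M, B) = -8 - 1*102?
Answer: -110/13 ≈ -8.4615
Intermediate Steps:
T(M, B) = -110 (T(M, B) = -8 - 102 = -110)
T(-41, 138)/13 = -110/13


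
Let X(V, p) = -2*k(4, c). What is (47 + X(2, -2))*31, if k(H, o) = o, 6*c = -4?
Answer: 4495/3 ≈ 1498.3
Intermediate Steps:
c = -⅔ (c = (⅙)*(-4) = -⅔ ≈ -0.66667)
X(V, p) = 4/3 (X(V, p) = -2*(-⅔) = 4/3)
(47 + X(2, -2))*31 = (47 + 4/3)*31 = (145/3)*31 = 4495/3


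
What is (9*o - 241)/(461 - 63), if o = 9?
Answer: -80/199 ≈ -0.40201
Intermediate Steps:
(9*o - 241)/(461 - 63) = (9*9 - 241)/(461 - 63) = (81 - 241)/398 = -160*1/398 = -80/199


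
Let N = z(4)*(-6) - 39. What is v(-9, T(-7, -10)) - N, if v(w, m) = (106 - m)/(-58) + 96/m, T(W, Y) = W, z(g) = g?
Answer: 19219/406 ≈ 47.337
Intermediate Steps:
v(w, m) = -53/29 + 96/m + m/58 (v(w, m) = (106 - m)*(-1/58) + 96/m = (-53/29 + m/58) + 96/m = -53/29 + 96/m + m/58)
N = -63 (N = 4*(-6) - 39 = -24 - 39 = -63)
v(-9, T(-7, -10)) - N = (1/58)*(5568 - 7*(-106 - 7))/(-7) - 1*(-63) = (1/58)*(-⅐)*(5568 - 7*(-113)) + 63 = (1/58)*(-⅐)*(5568 + 791) + 63 = (1/58)*(-⅐)*6359 + 63 = -6359/406 + 63 = 19219/406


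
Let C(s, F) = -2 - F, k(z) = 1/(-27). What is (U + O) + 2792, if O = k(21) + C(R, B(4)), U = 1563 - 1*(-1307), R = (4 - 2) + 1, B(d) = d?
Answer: 152711/27 ≈ 5656.0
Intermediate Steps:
R = 3 (R = 2 + 1 = 3)
k(z) = -1/27
U = 2870 (U = 1563 + 1307 = 2870)
O = -163/27 (O = -1/27 + (-2 - 1*4) = -1/27 + (-2 - 4) = -1/27 - 6 = -163/27 ≈ -6.0370)
(U + O) + 2792 = (2870 - 163/27) + 2792 = 77327/27 + 2792 = 152711/27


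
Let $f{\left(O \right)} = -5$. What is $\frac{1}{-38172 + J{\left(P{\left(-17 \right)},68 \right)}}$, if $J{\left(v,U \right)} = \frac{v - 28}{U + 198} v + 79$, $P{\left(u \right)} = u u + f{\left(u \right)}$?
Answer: $- \frac{133}{5030017} \approx -2.6441 \cdot 10^{-5}$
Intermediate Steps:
$P{\left(u \right)} = -5 + u^{2}$ ($P{\left(u \right)} = u u - 5 = u^{2} - 5 = -5 + u^{2}$)
$J{\left(v,U \right)} = 79 + \frac{v \left(-28 + v\right)}{198 + U}$ ($J{\left(v,U \right)} = \frac{-28 + v}{198 + U} v + 79 = \frac{v \left(-28 + v\right)}{198 + U} + 79 = 79 + \frac{v \left(-28 + v\right)}{198 + U}$)
$\frac{1}{-38172 + J{\left(P{\left(-17 \right)},68 \right)}} = \frac{1}{-38172 + \frac{15642 + \left(-5 + \left(-17\right)^{2}\right)^{2} - 28 \left(-5 + \left(-17\right)^{2}\right) + 79 \cdot 68}{198 + 68}} = \frac{1}{-38172 + \frac{15642 + \left(-5 + 289\right)^{2} - 28 \left(-5 + 289\right) + 5372}{266}} = \frac{1}{-38172 + \frac{15642 + 284^{2} - 7952 + 5372}{266}} = \frac{1}{-38172 + \frac{15642 + 80656 - 7952 + 5372}{266}} = \frac{1}{-38172 + \frac{1}{266} \cdot 93718} = \frac{1}{-38172 + \frac{46859}{133}} = \frac{1}{- \frac{5030017}{133}} = - \frac{133}{5030017}$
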